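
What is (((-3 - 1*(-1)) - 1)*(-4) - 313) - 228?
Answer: -529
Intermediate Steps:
(((-3 - 1*(-1)) - 1)*(-4) - 313) - 228 = (((-3 + 1) - 1)*(-4) - 313) - 228 = ((-2 - 1)*(-4) - 313) - 228 = (-3*(-4) - 313) - 228 = (12 - 313) - 228 = -301 - 228 = -529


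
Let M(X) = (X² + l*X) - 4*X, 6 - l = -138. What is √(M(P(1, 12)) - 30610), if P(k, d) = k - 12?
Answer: I*√32029 ≈ 178.97*I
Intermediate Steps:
l = 144 (l = 6 - 1*(-138) = 6 + 138 = 144)
P(k, d) = -12 + k
M(X) = X² + 140*X (M(X) = (X² + 144*X) - 4*X = X² + 140*X)
√(M(P(1, 12)) - 30610) = √((-12 + 1)*(140 + (-12 + 1)) - 30610) = √(-11*(140 - 11) - 30610) = √(-11*129 - 30610) = √(-1419 - 30610) = √(-32029) = I*√32029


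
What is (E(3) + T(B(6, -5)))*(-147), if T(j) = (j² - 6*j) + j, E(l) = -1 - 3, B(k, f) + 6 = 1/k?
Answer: -104419/12 ≈ -8701.6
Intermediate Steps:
B(k, f) = -6 + 1/k
E(l) = -4
T(j) = j² - 5*j
(E(3) + T(B(6, -5)))*(-147) = (-4 + (-6 + 1/6)*(-5 + (-6 + 1/6)))*(-147) = (-4 + (-6 + ⅙)*(-5 + (-6 + ⅙)))*(-147) = (-4 - 35*(-5 - 35/6)/6)*(-147) = (-4 - 35/6*(-65/6))*(-147) = (-4 + 2275/36)*(-147) = (2131/36)*(-147) = -104419/12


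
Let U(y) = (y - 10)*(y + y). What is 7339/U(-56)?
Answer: 7339/7392 ≈ 0.99283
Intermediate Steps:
U(y) = 2*y*(-10 + y) (U(y) = (-10 + y)*(2*y) = 2*y*(-10 + y))
7339/U(-56) = 7339/((2*(-56)*(-10 - 56))) = 7339/((2*(-56)*(-66))) = 7339/7392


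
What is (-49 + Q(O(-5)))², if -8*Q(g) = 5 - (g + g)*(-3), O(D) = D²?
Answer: 299209/64 ≈ 4675.1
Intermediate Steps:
Q(g) = -5/8 - 3*g/4 (Q(g) = -(5 - (g + g)*(-3))/8 = -(5 - 2*g*(-3))/8 = -(5 - (-6)*g)/8 = -(5 + 6*g)/8 = -5/8 - 3*g/4)
(-49 + Q(O(-5)))² = (-49 + (-5/8 - ¾*(-5)²))² = (-49 + (-5/8 - ¾*25))² = (-49 + (-5/8 - 75/4))² = (-49 - 155/8)² = (-547/8)² = 299209/64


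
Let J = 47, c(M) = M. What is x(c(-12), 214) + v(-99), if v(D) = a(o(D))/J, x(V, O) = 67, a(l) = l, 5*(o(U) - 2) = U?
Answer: 15656/235 ≈ 66.621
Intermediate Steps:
o(U) = 2 + U/5
v(D) = 2/47 + D/235 (v(D) = (2 + D/5)/47 = (2 + D/5)*(1/47) = 2/47 + D/235)
x(c(-12), 214) + v(-99) = 67 + (2/47 + (1/235)*(-99)) = 67 + (2/47 - 99/235) = 67 - 89/235 = 15656/235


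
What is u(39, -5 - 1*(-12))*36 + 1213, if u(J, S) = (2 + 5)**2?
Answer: 2977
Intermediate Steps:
u(J, S) = 49 (u(J, S) = 7**2 = 49)
u(39, -5 - 1*(-12))*36 + 1213 = 49*36 + 1213 = 1764 + 1213 = 2977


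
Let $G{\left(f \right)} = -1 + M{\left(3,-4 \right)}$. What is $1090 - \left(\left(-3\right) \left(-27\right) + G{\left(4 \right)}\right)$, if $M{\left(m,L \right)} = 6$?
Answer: $1004$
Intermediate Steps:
$G{\left(f \right)} = 5$ ($G{\left(f \right)} = -1 + 6 = 5$)
$1090 - \left(\left(-3\right) \left(-27\right) + G{\left(4 \right)}\right) = 1090 - \left(\left(-3\right) \left(-27\right) + 5\right) = 1090 - \left(81 + 5\right) = 1090 - 86 = 1004$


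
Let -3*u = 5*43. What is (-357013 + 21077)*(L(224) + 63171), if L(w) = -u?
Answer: -63736465408/3 ≈ -2.1245e+10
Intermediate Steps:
u = -215/3 (u = -5*43/3 = -⅓*215 = -215/3 ≈ -71.667)
L(w) = 215/3 (L(w) = -1*(-215/3) = 215/3)
(-357013 + 21077)*(L(224) + 63171) = (-357013 + 21077)*(215/3 + 63171) = -335936*189728/3 = -63736465408/3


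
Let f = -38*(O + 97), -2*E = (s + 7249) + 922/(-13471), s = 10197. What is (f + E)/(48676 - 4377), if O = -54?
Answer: -139518686/596751829 ≈ -0.23380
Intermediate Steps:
E = -117507072/13471 (E = -((10197 + 7249) + 922/(-13471))/2 = -(17446 + 922*(-1/13471))/2 = -(17446 - 922/13471)/2 = -½*235014144/13471 = -117507072/13471 ≈ -8723.0)
f = -1634 (f = -38*(-54 + 97) = -38*43 = -1634)
(f + E)/(48676 - 4377) = (-1634 - 117507072/13471)/(48676 - 4377) = -139518686/13471/44299 = -139518686/13471*1/44299 = -139518686/596751829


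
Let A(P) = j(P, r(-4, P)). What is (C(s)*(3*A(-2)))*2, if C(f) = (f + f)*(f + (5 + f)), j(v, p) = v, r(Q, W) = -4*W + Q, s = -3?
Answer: -72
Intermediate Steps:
r(Q, W) = Q - 4*W
A(P) = P
C(f) = 2*f*(5 + 2*f) (C(f) = (2*f)*(5 + 2*f) = 2*f*(5 + 2*f))
(C(s)*(3*A(-2)))*2 = ((2*(-3)*(5 + 2*(-3)))*(3*(-2)))*2 = ((2*(-3)*(5 - 6))*(-6))*2 = ((2*(-3)*(-1))*(-6))*2 = (6*(-6))*2 = -36*2 = -72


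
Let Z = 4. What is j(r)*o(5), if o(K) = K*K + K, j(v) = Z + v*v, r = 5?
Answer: 870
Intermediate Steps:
j(v) = 4 + v**2 (j(v) = 4 + v*v = 4 + v**2)
o(K) = K + K**2 (o(K) = K**2 + K = K + K**2)
j(r)*o(5) = (4 + 5**2)*(5*(1 + 5)) = (4 + 25)*(5*6) = 29*30 = 870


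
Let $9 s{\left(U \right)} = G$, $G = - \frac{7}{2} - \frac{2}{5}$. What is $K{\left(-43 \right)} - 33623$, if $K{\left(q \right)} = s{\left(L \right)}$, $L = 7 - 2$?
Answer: $- \frac{1008703}{30} \approx -33623.0$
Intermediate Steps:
$L = 5$ ($L = 7 - 2 = 5$)
$G = - \frac{39}{10}$ ($G = \left(-7\right) \frac{1}{2} - \frac{2}{5} = - \frac{7}{2} - \frac{2}{5} = - \frac{39}{10} \approx -3.9$)
$s{\left(U \right)} = - \frac{13}{30}$ ($s{\left(U \right)} = \frac{1}{9} \left(- \frac{39}{10}\right) = - \frac{13}{30}$)
$K{\left(q \right)} = - \frac{13}{30}$
$K{\left(-43 \right)} - 33623 = - \frac{13}{30} - 33623 = - \frac{1008703}{30}$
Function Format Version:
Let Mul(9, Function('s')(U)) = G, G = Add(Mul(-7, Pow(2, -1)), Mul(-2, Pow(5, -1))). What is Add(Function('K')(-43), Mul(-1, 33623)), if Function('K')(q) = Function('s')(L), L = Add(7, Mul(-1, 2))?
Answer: Rational(-1008703, 30) ≈ -33623.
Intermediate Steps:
L = 5 (L = Add(7, -2) = 5)
G = Rational(-39, 10) (G = Add(Mul(-7, Rational(1, 2)), Mul(-2, Rational(1, 5))) = Add(Rational(-7, 2), Rational(-2, 5)) = Rational(-39, 10) ≈ -3.9000)
Function('s')(U) = Rational(-13, 30) (Function('s')(U) = Mul(Rational(1, 9), Rational(-39, 10)) = Rational(-13, 30))
Function('K')(q) = Rational(-13, 30)
Add(Function('K')(-43), Mul(-1, 33623)) = Add(Rational(-13, 30), Mul(-1, 33623)) = Add(Rational(-13, 30), -33623) = Rational(-1008703, 30)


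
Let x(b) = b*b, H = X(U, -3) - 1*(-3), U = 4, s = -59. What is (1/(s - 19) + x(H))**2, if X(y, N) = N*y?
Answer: 39904489/6084 ≈ 6558.9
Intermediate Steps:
H = -9 (H = -3*4 - 1*(-3) = -12 + 3 = -9)
x(b) = b**2
(1/(s - 19) + x(H))**2 = (1/(-59 - 19) + (-9)**2)**2 = (1/(-78) + 81)**2 = (-1/78 + 81)**2 = (6317/78)**2 = 39904489/6084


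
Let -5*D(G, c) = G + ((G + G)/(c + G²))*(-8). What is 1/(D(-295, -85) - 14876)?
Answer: -21735/322047731 ≈ -6.7490e-5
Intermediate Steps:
D(G, c) = -G/5 + 16*G/(5*(c + G²)) (D(G, c) = -(G + ((G + G)/(c + G²))*(-8))/5 = -(G + ((2*G)/(c + G²))*(-8))/5 = -(G + (2*G/(c + G²))*(-8))/5 = -(G - 16*G/(c + G²))/5 = -G/5 + 16*G/(5*(c + G²)))
1/(D(-295, -85) - 14876) = 1/((⅕)*(-295)*(16 - 1*(-85) - 1*(-295)²)/(-85 + (-295)²) - 14876) = 1/((⅕)*(-295)*(16 + 85 - 1*87025)/(-85 + 87025) - 14876) = 1/((⅕)*(-295)*(16 + 85 - 87025)/86940 - 14876) = 1/((⅕)*(-295)*(1/86940)*(-86924) - 14876) = 1/(1282129/21735 - 14876) = 1/(-322047731/21735) = -21735/322047731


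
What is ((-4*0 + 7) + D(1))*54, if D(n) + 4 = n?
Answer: 216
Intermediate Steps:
D(n) = -4 + n
((-4*0 + 7) + D(1))*54 = ((-4*0 + 7) + (-4 + 1))*54 = ((0 + 7) - 3)*54 = (7 - 3)*54 = 4*54 = 216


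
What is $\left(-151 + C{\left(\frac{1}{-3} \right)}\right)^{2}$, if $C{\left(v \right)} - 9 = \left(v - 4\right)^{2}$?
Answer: $\frac{1229881}{81} \approx 15184.0$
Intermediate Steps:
$C{\left(v \right)} = 9 + \left(-4 + v\right)^{2}$ ($C{\left(v \right)} = 9 + \left(v - 4\right)^{2} = 9 + \left(-4 + v\right)^{2}$)
$\left(-151 + C{\left(\frac{1}{-3} \right)}\right)^{2} = \left(-151 + \left(9 + \left(-4 + \frac{1}{-3}\right)^{2}\right)\right)^{2} = \left(-151 + \left(9 + \left(-4 - \frac{1}{3}\right)^{2}\right)\right)^{2} = \left(-151 + \left(9 + \left(- \frac{13}{3}\right)^{2}\right)\right)^{2} = \left(-151 + \left(9 + \frac{169}{9}\right)\right)^{2} = \left(-151 + \frac{250}{9}\right)^{2} = \left(- \frac{1109}{9}\right)^{2} = \frac{1229881}{81}$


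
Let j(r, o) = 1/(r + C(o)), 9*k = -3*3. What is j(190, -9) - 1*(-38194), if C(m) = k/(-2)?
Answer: 14551916/381 ≈ 38194.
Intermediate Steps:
k = -1 (k = (-3*3)/9 = (⅑)*(-9) = -1)
C(m) = ½ (C(m) = -1/(-2) = -1*(-½) = ½)
j(r, o) = 1/(½ + r) (j(r, o) = 1/(r + ½) = 1/(½ + r))
j(190, -9) - 1*(-38194) = 2/(1 + 2*190) - 1*(-38194) = 2/(1 + 380) + 38194 = 2/381 + 38194 = 14551916/381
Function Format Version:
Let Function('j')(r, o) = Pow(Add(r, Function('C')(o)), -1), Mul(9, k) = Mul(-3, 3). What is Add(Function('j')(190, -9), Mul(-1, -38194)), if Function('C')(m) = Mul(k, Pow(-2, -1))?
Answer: Rational(14551916, 381) ≈ 38194.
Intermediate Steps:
k = -1 (k = Mul(Rational(1, 9), Mul(-3, 3)) = Mul(Rational(1, 9), -9) = -1)
Function('C')(m) = Rational(1, 2) (Function('C')(m) = Mul(-1, Pow(-2, -1)) = Mul(-1, Rational(-1, 2)) = Rational(1, 2))
Function('j')(r, o) = Pow(Add(Rational(1, 2), r), -1) (Function('j')(r, o) = Pow(Add(r, Rational(1, 2)), -1) = Pow(Add(Rational(1, 2), r), -1))
Add(Function('j')(190, -9), Mul(-1, -38194)) = Add(Mul(2, Pow(Add(1, Mul(2, 190)), -1)), Mul(-1, -38194)) = Add(Mul(2, Pow(Add(1, 380), -1)), 38194) = Add(Mul(2, Pow(381, -1)), 38194) = Add(Mul(2, Rational(1, 381)), 38194) = Add(Rational(2, 381), 38194) = Rational(14551916, 381)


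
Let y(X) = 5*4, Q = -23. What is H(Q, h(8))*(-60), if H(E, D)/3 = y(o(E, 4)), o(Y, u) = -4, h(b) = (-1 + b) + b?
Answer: -3600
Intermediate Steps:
h(b) = -1 + 2*b
y(X) = 20
H(E, D) = 60 (H(E, D) = 3*20 = 60)
H(Q, h(8))*(-60) = 60*(-60) = -3600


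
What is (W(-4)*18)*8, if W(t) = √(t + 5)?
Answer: 144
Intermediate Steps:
W(t) = √(5 + t)
(W(-4)*18)*8 = (√(5 - 4)*18)*8 = (√1*18)*8 = (1*18)*8 = 18*8 = 144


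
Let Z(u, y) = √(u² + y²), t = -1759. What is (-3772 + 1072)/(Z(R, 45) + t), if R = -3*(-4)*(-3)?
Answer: 237465/154538 + 1215*√41/154538 ≈ 1.5870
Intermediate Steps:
R = -36 (R = 12*(-3) = -36)
(-3772 + 1072)/(Z(R, 45) + t) = (-3772 + 1072)/(√((-36)² + 45²) - 1759) = -2700/(√(1296 + 2025) - 1759) = -2700/(√3321 - 1759) = -2700/(9*√41 - 1759) = -2700/(-1759 + 9*√41)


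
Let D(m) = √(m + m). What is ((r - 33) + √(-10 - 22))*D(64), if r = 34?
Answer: 8*√2 + 64*I ≈ 11.314 + 64.0*I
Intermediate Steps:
D(m) = √2*√m (D(m) = √(2*m) = √2*√m)
((r - 33) + √(-10 - 22))*D(64) = ((34 - 33) + √(-10 - 22))*(√2*√64) = (1 + √(-32))*(√2*8) = (1 + 4*I*√2)*(8*√2) = 8*√2*(1 + 4*I*√2)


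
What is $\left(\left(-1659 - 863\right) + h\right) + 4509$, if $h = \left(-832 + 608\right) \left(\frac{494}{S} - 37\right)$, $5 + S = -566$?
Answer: $\frac{5977681}{571} \approx 10469.0$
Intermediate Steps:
$S = -571$ ($S = -5 - 566 = -571$)
$h = \frac{4843104}{571}$ ($h = \left(-832 + 608\right) \left(\frac{494}{-571} - 37\right) = - 224 \left(494 \left(- \frac{1}{571}\right) - 37\right) = - 224 \left(- \frac{494}{571} - 37\right) = \left(-224\right) \left(- \frac{21621}{571}\right) = \frac{4843104}{571} \approx 8481.8$)
$\left(\left(-1659 - 863\right) + h\right) + 4509 = \left(\left(-1659 - 863\right) + \frac{4843104}{571}\right) + 4509 = \left(-2522 + \frac{4843104}{571}\right) + 4509 = \frac{3403042}{571} + 4509 = \frac{5977681}{571}$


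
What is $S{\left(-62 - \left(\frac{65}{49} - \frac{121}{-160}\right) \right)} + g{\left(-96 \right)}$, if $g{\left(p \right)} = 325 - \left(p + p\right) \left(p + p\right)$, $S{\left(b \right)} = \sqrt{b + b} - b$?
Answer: $- \frac{285963351}{7840} + \frac{i \sqrt{2512045}}{140} \approx -36475.0 + 11.321 i$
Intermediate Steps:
$S{\left(b \right)} = - b + \sqrt{2} \sqrt{b}$ ($S{\left(b \right)} = \sqrt{2 b} - b = \sqrt{2} \sqrt{b} - b = - b + \sqrt{2} \sqrt{b}$)
$g{\left(p \right)} = 325 - 4 p^{2}$ ($g{\left(p \right)} = 325 - 2 p 2 p = 325 - 4 p^{2}$)
$S{\left(-62 - \left(\frac{65}{49} - \frac{121}{-160}\right) \right)} + g{\left(-96 \right)} = \left(- (-62 - \left(\frac{65}{49} - \frac{121}{-160}\right)) + \sqrt{2} \sqrt{-62 - \left(\frac{65}{49} - \frac{121}{-160}\right)}\right) + \left(325 - 4 \left(-96\right)^{2}\right) = \left(- (-62 - \left(65 \cdot \frac{1}{49} - - \frac{121}{160}\right)) + \sqrt{2} \sqrt{-62 - \left(65 \cdot \frac{1}{49} - - \frac{121}{160}\right)}\right) + \left(325 - 36864\right) = \left(- (-62 - \left(\frac{65}{49} + \frac{121}{160}\right)) + \sqrt{2} \sqrt{-62 - \left(\frac{65}{49} + \frac{121}{160}\right)}\right) + \left(325 - 36864\right) = \left(- (-62 - \frac{16329}{7840}) + \sqrt{2} \sqrt{-62 - \frac{16329}{7840}}\right) - 36539 = \left(\left(-1\right) \left(- \frac{502409}{7840}\right) + \sqrt{2} \sqrt{- \frac{502409}{7840}}\right) - 36539 = \left(\frac{502409}{7840} + \sqrt{2} \frac{i \sqrt{5024090}}{280}\right) - 36539 = \left(\frac{502409}{7840} + \frac{i \sqrt{2512045}}{140}\right) - 36539 = - \frac{285963351}{7840} + \frac{i \sqrt{2512045}}{140}$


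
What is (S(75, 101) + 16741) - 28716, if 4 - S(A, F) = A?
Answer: -12046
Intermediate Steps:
S(A, F) = 4 - A
(S(75, 101) + 16741) - 28716 = ((4 - 1*75) + 16741) - 28716 = ((4 - 75) + 16741) - 28716 = (-71 + 16741) - 28716 = 16670 - 28716 = -12046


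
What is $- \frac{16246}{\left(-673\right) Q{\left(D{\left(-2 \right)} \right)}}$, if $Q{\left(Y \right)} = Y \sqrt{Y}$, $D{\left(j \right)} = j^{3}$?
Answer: $\frac{8123 i \sqrt{2}}{10768} \approx 1.0668 i$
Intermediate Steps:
$Q{\left(Y \right)} = Y^{\frac{3}{2}}$
$- \frac{16246}{\left(-673\right) Q{\left(D{\left(-2 \right)} \right)}} = - \frac{16246}{\left(-673\right) \left(\left(-2\right)^{3}\right)^{\frac{3}{2}}} = - \frac{16246}{\left(-673\right) \left(-8\right)^{\frac{3}{2}}} = - \frac{16246}{\left(-673\right) \left(- 16 i \sqrt{2}\right)} = - \frac{16246}{10768 i \sqrt{2}} = - 16246 \left(- \frac{i \sqrt{2}}{21536}\right) = \frac{8123 i \sqrt{2}}{10768}$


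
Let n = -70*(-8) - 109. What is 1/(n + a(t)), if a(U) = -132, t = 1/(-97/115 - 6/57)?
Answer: 1/319 ≈ 0.0031348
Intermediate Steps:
t = -2185/2073 (t = 1/(-97*1/115 - 6*1/57) = 1/(-97/115 - 2/19) = 1/(-2073/2185) = -2185/2073 ≈ -1.0540)
n = 451 (n = 560 - 109 = 451)
1/(n + a(t)) = 1/(451 - 132) = 1/319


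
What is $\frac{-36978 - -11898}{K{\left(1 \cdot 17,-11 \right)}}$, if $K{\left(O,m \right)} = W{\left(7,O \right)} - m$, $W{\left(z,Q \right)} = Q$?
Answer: $- \frac{6270}{7} \approx -895.71$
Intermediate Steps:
$K{\left(O,m \right)} = O - m$
$\frac{-36978 - -11898}{K{\left(1 \cdot 17,-11 \right)}} = \frac{-36978 - -11898}{1 \cdot 17 - -11} = \frac{-36978 + 11898}{17 + 11} = - \frac{25080}{28} = \left(-25080\right) \frac{1}{28} = - \frac{6270}{7}$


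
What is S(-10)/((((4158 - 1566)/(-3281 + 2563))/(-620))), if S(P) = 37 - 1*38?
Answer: -55645/324 ≈ -171.74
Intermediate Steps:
S(P) = -1 (S(P) = 37 - 38 = -1)
S(-10)/((((4158 - 1566)/(-3281 + 2563))/(-620))) = -1/(((4158 - 1566)/(-3281 + 2563))/(-620)) = -1/((2592/(-718))*(-1/620)) = -1/((2592*(-1/718))*(-1/620)) = -1/((-1296/359*(-1/620))) = -1/324/55645 = -1*55645/324 = -55645/324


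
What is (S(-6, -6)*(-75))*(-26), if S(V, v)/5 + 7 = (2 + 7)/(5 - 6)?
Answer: -156000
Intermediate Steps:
S(V, v) = -80 (S(V, v) = -35 + 5*((2 + 7)/(5 - 6)) = -35 + 5*(9/(-1)) = -35 + 5*(9*(-1)) = -35 + 5*(-9) = -35 - 45 = -80)
(S(-6, -6)*(-75))*(-26) = -80*(-75)*(-26) = 6000*(-26) = -156000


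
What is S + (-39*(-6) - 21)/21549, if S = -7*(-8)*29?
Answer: 11665263/7183 ≈ 1624.0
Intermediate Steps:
S = 1624 (S = 56*29 = 1624)
S + (-39*(-6) - 21)/21549 = 1624 + (-39*(-6) - 21)/21549 = 1624 + (234 - 21)*(1/21549) = 1624 + 213*(1/21549) = 1624 + 71/7183 = 11665263/7183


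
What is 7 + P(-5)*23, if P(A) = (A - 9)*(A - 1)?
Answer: 1939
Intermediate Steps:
P(A) = (-1 + A)*(-9 + A) (P(A) = (-9 + A)*(-1 + A) = (-1 + A)*(-9 + A))
7 + P(-5)*23 = 7 + (9 + (-5)² - 10*(-5))*23 = 7 + (9 + 25 + 50)*23 = 7 + 84*23 = 7 + 1932 = 1939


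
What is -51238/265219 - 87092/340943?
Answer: -40567690582/90424561517 ≈ -0.44864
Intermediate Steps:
-51238/265219 - 87092/340943 = -40567690582/90424561517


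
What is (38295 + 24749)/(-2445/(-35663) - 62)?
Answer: -2248338172/2208661 ≈ -1018.0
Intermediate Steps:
(38295 + 24749)/(-2445/(-35663) - 62) = 63044/(-2445*(-1/35663) - 62) = 63044/(2445/35663 - 62) = 63044/(-2208661/35663) = 63044*(-35663/2208661) = -2248338172/2208661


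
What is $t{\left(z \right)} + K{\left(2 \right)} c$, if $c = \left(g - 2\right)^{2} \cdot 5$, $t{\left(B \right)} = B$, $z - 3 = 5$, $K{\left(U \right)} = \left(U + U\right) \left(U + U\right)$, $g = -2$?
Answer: $1288$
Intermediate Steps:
$K{\left(U \right)} = 4 U^{2}$ ($K{\left(U \right)} = 2 U 2 U = 4 U^{2}$)
$z = 8$ ($z = 3 + 5 = 8$)
$c = 80$ ($c = \left(-2 - 2\right)^{2} \cdot 5 = \left(-4\right)^{2} \cdot 5 = 16 \cdot 5 = 80$)
$t{\left(z \right)} + K{\left(2 \right)} c = 8 + 4 \cdot 2^{2} \cdot 80 = 8 + 4 \cdot 4 \cdot 80 = 8 + 16 \cdot 80 = 8 + 1280 = 1288$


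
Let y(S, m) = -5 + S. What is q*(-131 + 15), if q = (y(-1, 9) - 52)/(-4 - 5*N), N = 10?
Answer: -3364/27 ≈ -124.59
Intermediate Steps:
q = 29/27 (q = ((-5 - 1) - 52)/(-4 - 5*10) = (-6 - 52)/(-4 - 50) = -58/(-54) = -58*(-1/54) = 29/27 ≈ 1.0741)
q*(-131 + 15) = 29*(-131 + 15)/27 = (29/27)*(-116) = -3364/27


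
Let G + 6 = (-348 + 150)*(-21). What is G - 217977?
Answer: -213825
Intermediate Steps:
G = 4152 (G = -6 + (-348 + 150)*(-21) = -6 - 198*(-21) = -6 + 4158 = 4152)
G - 217977 = 4152 - 217977 = -213825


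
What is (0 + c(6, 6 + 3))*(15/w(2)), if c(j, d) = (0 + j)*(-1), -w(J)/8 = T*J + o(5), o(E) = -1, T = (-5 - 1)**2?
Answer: 45/284 ≈ 0.15845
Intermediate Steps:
T = 36 (T = (-6)**2 = 36)
w(J) = 8 - 288*J (w(J) = -8*(36*J - 1) = -8*(-1 + 36*J) = 8 - 288*J)
c(j, d) = -j (c(j, d) = j*(-1) = -j)
(0 + c(6, 6 + 3))*(15/w(2)) = (0 - 1*6)*(15/(8 - 288*2)) = (0 - 6)*(15/(8 - 576)) = -90/(-568) = -90*(-1)/568 = -6*(-15/568) = 45/284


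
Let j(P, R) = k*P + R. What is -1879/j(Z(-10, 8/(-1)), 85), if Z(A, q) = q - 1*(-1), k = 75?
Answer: 1879/440 ≈ 4.2705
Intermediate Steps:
Z(A, q) = 1 + q (Z(A, q) = q + 1 = 1 + q)
j(P, R) = R + 75*P (j(P, R) = 75*P + R = R + 75*P)
-1879/j(Z(-10, 8/(-1)), 85) = -1879/(85 + 75*(1 + 8/(-1))) = -1879/(85 + 75*(1 + 8*(-1))) = -1879/(85 + 75*(1 - 8)) = -1879/(85 + 75*(-7)) = -1879/(85 - 525) = -1879/(-440) = -1879*(-1/440) = 1879/440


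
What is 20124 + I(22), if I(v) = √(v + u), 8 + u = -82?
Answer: 20124 + 2*I*√17 ≈ 20124.0 + 8.2462*I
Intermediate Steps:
u = -90 (u = -8 - 82 = -90)
I(v) = √(-90 + v) (I(v) = √(v - 90) = √(-90 + v))
20124 + I(22) = 20124 + √(-90 + 22) = 20124 + √(-68) = 20124 + 2*I*√17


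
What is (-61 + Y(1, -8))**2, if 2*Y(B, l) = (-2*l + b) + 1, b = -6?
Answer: 12321/4 ≈ 3080.3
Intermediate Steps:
Y(B, l) = -5/2 - l (Y(B, l) = ((-2*l - 6) + 1)/2 = ((-6 - 2*l) + 1)/2 = (-5 - 2*l)/2 = -5/2 - l)
(-61 + Y(1, -8))**2 = (-61 + (-5/2 - 1*(-8)))**2 = (-61 + (-5/2 + 8))**2 = (-61 + 11/2)**2 = (-111/2)**2 = 12321/4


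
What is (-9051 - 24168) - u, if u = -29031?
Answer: -4188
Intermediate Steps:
(-9051 - 24168) - u = (-9051 - 24168) - 1*(-29031) = -33219 + 29031 = -4188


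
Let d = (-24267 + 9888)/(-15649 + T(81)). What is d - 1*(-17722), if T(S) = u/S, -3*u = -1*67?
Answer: 67393880177/3802640 ≈ 17723.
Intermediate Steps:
u = 67/3 (u = -(-1)*67/3 = -1/3*(-67) = 67/3 ≈ 22.333)
T(S) = 67/(3*S)
d = 3494097/3802640 (d = (-24267 + 9888)/(-15649 + (67/3)/81) = -14379/(-15649 + (67/3)*(1/81)) = -14379/(-15649 + 67/243) = -14379/(-3802640/243) = -14379*(-243/3802640) = 3494097/3802640 ≈ 0.91886)
d - 1*(-17722) = 3494097/3802640 - 1*(-17722) = 3494097/3802640 + 17722 = 67393880177/3802640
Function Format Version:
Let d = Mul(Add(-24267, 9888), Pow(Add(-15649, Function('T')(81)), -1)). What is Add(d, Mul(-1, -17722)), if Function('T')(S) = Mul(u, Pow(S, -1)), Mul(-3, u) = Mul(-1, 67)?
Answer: Rational(67393880177, 3802640) ≈ 17723.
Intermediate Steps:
u = Rational(67, 3) (u = Mul(Rational(-1, 3), Mul(-1, 67)) = Mul(Rational(-1, 3), -67) = Rational(67, 3) ≈ 22.333)
Function('T')(S) = Mul(Rational(67, 3), Pow(S, -1))
d = Rational(3494097, 3802640) (d = Mul(Add(-24267, 9888), Pow(Add(-15649, Mul(Rational(67, 3), Pow(81, -1))), -1)) = Mul(-14379, Pow(Add(-15649, Mul(Rational(67, 3), Rational(1, 81))), -1)) = Mul(-14379, Pow(Add(-15649, Rational(67, 243)), -1)) = Mul(-14379, Pow(Rational(-3802640, 243), -1)) = Mul(-14379, Rational(-243, 3802640)) = Rational(3494097, 3802640) ≈ 0.91886)
Add(d, Mul(-1, -17722)) = Add(Rational(3494097, 3802640), Mul(-1, -17722)) = Add(Rational(3494097, 3802640), 17722) = Rational(67393880177, 3802640)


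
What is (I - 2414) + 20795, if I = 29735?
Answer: 48116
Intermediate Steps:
(I - 2414) + 20795 = (29735 - 2414) + 20795 = 27321 + 20795 = 48116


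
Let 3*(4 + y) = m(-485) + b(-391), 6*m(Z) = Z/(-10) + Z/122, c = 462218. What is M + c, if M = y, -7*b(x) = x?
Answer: 1776369461/3843 ≈ 4.6224e+5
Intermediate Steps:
b(x) = -x/7
m(Z) = -14*Z/915 (m(Z) = (Z/(-10) + Z/122)/6 = (Z*(-⅒) + Z*(1/122))/6 = (-Z/10 + Z/122)/6 = (-28*Z/305)/6 = -14*Z/915)
y = 65687/3843 (y = -4 + (-14/915*(-485) - ⅐*(-391))/3 = -4 + (1358/183 + 391/7)/3 = -4 + (⅓)*(81059/1281) = -4 + 81059/3843 = 65687/3843 ≈ 17.093)
M = 65687/3843 ≈ 17.093
M + c = 65687/3843 + 462218 = 1776369461/3843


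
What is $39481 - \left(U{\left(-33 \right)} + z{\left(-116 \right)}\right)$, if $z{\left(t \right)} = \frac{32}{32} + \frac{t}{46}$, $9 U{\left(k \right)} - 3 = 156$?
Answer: $\frac{2723075}{69} \approx 39465.0$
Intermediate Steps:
$U{\left(k \right)} = \frac{53}{3}$ ($U{\left(k \right)} = \frac{1}{3} + \frac{1}{9} \cdot 156 = \frac{1}{3} + \frac{52}{3} = \frac{53}{3}$)
$z{\left(t \right)} = 1 + \frac{t}{46}$ ($z{\left(t \right)} = 32 \cdot \frac{1}{32} + t \frac{1}{46} = 1 + \frac{t}{46}$)
$39481 - \left(U{\left(-33 \right)} + z{\left(-116 \right)}\right) = 39481 - \left(\frac{53}{3} + \left(1 + \frac{1}{46} \left(-116\right)\right)\right) = 39481 - \left(\frac{53}{3} + \left(1 - \frac{58}{23}\right)\right) = 39481 - \left(\frac{53}{3} - \frac{35}{23}\right) = 39481 - \frac{1114}{69} = \frac{2723075}{69}$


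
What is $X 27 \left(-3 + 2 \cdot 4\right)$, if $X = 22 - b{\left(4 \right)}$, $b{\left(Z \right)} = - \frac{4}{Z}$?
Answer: $3105$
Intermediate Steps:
$X = 23$ ($X = 22 - - \frac{4}{4} = 22 - \left(-4\right) \frac{1}{4} = 22 - -1 = 22 + 1 = 23$)
$X 27 \left(-3 + 2 \cdot 4\right) = 23 \cdot 27 \left(-3 + 2 \cdot 4\right) = 621 \left(-3 + 8\right) = 621 \cdot 5 = 3105$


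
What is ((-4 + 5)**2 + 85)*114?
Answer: 9804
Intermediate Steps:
((-4 + 5)**2 + 85)*114 = (1**2 + 85)*114 = (1 + 85)*114 = 86*114 = 9804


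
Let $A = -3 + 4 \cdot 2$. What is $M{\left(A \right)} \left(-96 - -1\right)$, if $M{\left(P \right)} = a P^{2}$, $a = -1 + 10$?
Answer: $-21375$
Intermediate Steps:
$A = 5$ ($A = -3 + 8 = 5$)
$a = 9$
$M{\left(P \right)} = 9 P^{2}$
$M{\left(A \right)} \left(-96 - -1\right) = 9 \cdot 5^{2} \left(-96 - -1\right) = 9 \cdot 25 \left(-96 + 1\right) = 225 \left(-95\right) = -21375$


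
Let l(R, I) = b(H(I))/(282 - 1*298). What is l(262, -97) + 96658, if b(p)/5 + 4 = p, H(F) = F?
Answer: 1547033/16 ≈ 96690.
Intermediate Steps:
b(p) = -20 + 5*p
l(R, I) = 5/4 - 5*I/16 (l(R, I) = (-20 + 5*I)/(282 - 1*298) = (-20 + 5*I)/(282 - 298) = (-20 + 5*I)/(-16) = (-20 + 5*I)*(-1/16) = 5/4 - 5*I/16)
l(262, -97) + 96658 = (5/4 - 5/16*(-97)) + 96658 = (5/4 + 485/16) + 96658 = 505/16 + 96658 = 1547033/16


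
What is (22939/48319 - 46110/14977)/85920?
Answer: -1884431687/62178041124960 ≈ -3.0307e-5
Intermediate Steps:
(22939/48319 - 46110/14977)/85920 = (22939*(1/48319) - 46110*1/14977)*(1/85920) = (22939/48319 - 46110/14977)*(1/85920) = -1884431687/723673663*1/85920 = -1884431687/62178041124960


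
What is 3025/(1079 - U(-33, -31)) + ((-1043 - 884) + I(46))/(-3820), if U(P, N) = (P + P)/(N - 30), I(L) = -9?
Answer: 208045827/62794115 ≈ 3.3131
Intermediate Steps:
U(P, N) = 2*P/(-30 + N) (U(P, N) = (2*P)/(-30 + N) = 2*P/(-30 + N))
3025/(1079 - U(-33, -31)) + ((-1043 - 884) + I(46))/(-3820) = 3025/(1079 - 2*(-33)/(-30 - 31)) + ((-1043 - 884) - 9)/(-3820) = 3025/(1079 - 2*(-33)/(-61)) + (-1927 - 9)*(-1/3820) = 3025/(1079 - 2*(-33)*(-1)/61) - 1936*(-1/3820) = 3025/(1079 - 1*66/61) + 484/955 = 3025/(1079 - 66/61) + 484/955 = 3025/(65753/61) + 484/955 = 3025*(61/65753) + 484/955 = 184525/65753 + 484/955 = 208045827/62794115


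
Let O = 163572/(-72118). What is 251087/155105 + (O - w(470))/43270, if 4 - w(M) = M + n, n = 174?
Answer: 39533103972218/24200613280765 ≈ 1.6336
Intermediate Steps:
w(M) = -170 - M (w(M) = 4 - (M + 174) = 4 - (174 + M) = 4 + (-174 - M) = -170 - M)
O = -81786/36059 (O = 163572*(-1/72118) = -81786/36059 ≈ -2.2681)
251087/155105 + (O - w(470))/43270 = 251087/155105 + (-81786/36059 - (-170 - 1*470))/43270 = 251087*(1/155105) + (-81786/36059 - (-170 - 470))*(1/43270) = 251087/155105 + (-81786/36059 - 1*(-640))*(1/43270) = 251087/155105 + (-81786/36059 + 640)*(1/43270) = 251087/155105 + (22995974/36059)*(1/43270) = 251087/155105 + 11497987/780136465 = 39533103972218/24200613280765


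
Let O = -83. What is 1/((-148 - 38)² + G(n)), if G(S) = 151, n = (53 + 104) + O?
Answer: 1/34747 ≈ 2.8779e-5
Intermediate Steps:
n = 74 (n = (53 + 104) - 83 = 157 - 83 = 74)
1/((-148 - 38)² + G(n)) = 1/((-148 - 38)² + 151) = 1/((-186)² + 151) = 1/(34596 + 151) = 1/34747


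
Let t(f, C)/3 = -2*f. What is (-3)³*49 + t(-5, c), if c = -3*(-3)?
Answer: -1293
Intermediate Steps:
c = 9
t(f, C) = -6*f (t(f, C) = 3*(-2*f) = -6*f)
(-3)³*49 + t(-5, c) = (-3)³*49 - 6*(-5) = -27*49 + 30 = -1323 + 30 = -1293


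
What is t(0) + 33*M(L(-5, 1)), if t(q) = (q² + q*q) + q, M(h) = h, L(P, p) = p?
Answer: 33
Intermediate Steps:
t(q) = q + 2*q² (t(q) = (q² + q²) + q = 2*q² + q = q + 2*q²)
t(0) + 33*M(L(-5, 1)) = 0*(1 + 2*0) + 33*1 = 0*(1 + 0) + 33 = 0*1 + 33 = 0 + 33 = 33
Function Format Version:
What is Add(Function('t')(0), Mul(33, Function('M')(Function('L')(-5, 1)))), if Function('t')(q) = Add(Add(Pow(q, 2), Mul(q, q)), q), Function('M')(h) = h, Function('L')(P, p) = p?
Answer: 33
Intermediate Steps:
Function('t')(q) = Add(q, Mul(2, Pow(q, 2))) (Function('t')(q) = Add(Add(Pow(q, 2), Pow(q, 2)), q) = Add(Mul(2, Pow(q, 2)), q) = Add(q, Mul(2, Pow(q, 2))))
Add(Function('t')(0), Mul(33, Function('M')(Function('L')(-5, 1)))) = Add(Mul(0, Add(1, Mul(2, 0))), Mul(33, 1)) = Add(Mul(0, Add(1, 0)), 33) = Add(Mul(0, 1), 33) = Add(0, 33) = 33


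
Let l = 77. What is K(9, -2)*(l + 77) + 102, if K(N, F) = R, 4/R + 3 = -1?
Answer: -52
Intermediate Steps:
R = -1 (R = 4/(-3 - 1) = 4/(-4) = 4*(-1/4) = -1)
K(N, F) = -1
K(9, -2)*(l + 77) + 102 = -(77 + 77) + 102 = -1*154 + 102 = -154 + 102 = -52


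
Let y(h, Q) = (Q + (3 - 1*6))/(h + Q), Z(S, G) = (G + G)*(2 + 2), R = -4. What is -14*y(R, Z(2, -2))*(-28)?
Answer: 1862/5 ≈ 372.40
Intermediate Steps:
Z(S, G) = 8*G (Z(S, G) = (2*G)*4 = 8*G)
y(h, Q) = (-3 + Q)/(Q + h) (y(h, Q) = (Q + (3 - 6))/(Q + h) = (Q - 3)/(Q + h) = (-3 + Q)/(Q + h))
-14*y(R, Z(2, -2))*(-28) = -14*(-3 + 8*(-2))/(8*(-2) - 4)*(-28) = -14*(-3 - 16)/(-16 - 4)*(-28) = -14*(-19)/(-20)*(-28) = -(-7)*(-19)/10*(-28) = -14*19/20*(-28) = -133/10*(-28) = 1862/5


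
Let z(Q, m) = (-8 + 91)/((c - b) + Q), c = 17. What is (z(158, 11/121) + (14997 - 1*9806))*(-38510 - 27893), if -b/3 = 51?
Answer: -113066446593/328 ≈ -3.4471e+8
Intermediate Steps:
b = -153 (b = -3*51 = -153)
z(Q, m) = 83/(170 + Q) (z(Q, m) = (-8 + 91)/((17 - 1*(-153)) + Q) = 83/((17 + 153) + Q) = 83/(170 + Q))
(z(158, 11/121) + (14997 - 1*9806))*(-38510 - 27893) = (83/(170 + 158) + (14997 - 1*9806))*(-38510 - 27893) = (83/328 + (14997 - 9806))*(-66403) = (83*(1/328) + 5191)*(-66403) = (83/328 + 5191)*(-66403) = (1702731/328)*(-66403) = -113066446593/328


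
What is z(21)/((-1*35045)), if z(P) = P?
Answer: -21/35045 ≈ -0.00059923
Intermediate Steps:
z(21)/((-1*35045)) = 21/((-1*35045)) = 21/(-35045) = 21*(-1/35045) = -21/35045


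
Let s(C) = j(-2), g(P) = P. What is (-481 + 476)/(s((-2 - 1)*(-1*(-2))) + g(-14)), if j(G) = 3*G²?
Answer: 5/2 ≈ 2.5000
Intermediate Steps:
s(C) = 12 (s(C) = 3*(-2)² = 3*4 = 12)
(-481 + 476)/(s((-2 - 1)*(-1*(-2))) + g(-14)) = (-481 + 476)/(12 - 14) = -5/(-2) = -5*(-½) = 5/2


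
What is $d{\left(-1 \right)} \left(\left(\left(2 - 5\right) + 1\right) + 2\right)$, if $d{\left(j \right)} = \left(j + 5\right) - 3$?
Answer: $0$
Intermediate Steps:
$d{\left(j \right)} = 2 + j$ ($d{\left(j \right)} = \left(5 + j\right) - 3 = 2 + j$)
$d{\left(-1 \right)} \left(\left(\left(2 - 5\right) + 1\right) + 2\right) = \left(2 - 1\right) \left(\left(\left(2 - 5\right) + 1\right) + 2\right) = 1 \left(\left(-3 + 1\right) + 2\right) = 1 \left(-2 + 2\right) = 1 \cdot 0 = 0$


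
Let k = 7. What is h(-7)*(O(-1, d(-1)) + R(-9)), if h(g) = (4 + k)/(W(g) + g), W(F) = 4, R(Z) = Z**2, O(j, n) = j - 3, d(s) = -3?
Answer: -847/3 ≈ -282.33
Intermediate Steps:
O(j, n) = -3 + j
h(g) = 11/(4 + g) (h(g) = (4 + 7)/(4 + g) = 11/(4 + g))
h(-7)*(O(-1, d(-1)) + R(-9)) = (11/(4 - 7))*((-3 - 1) + (-9)**2) = (11/(-3))*(-4 + 81) = (11*(-1/3))*77 = -11/3*77 = -847/3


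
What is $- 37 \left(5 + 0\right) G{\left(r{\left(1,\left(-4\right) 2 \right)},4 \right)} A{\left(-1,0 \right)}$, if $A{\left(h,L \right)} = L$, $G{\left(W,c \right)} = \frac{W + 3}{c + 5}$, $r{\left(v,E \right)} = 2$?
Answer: $0$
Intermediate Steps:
$G{\left(W,c \right)} = \frac{3 + W}{5 + c}$
$- 37 \left(5 + 0\right) G{\left(r{\left(1,\left(-4\right) 2 \right)},4 \right)} A{\left(-1,0 \right)} = - 37 \left(5 + 0\right) \frac{3 + 2}{5 + 4} \cdot 0 = - 37 \cdot 5 \cdot \frac{1}{9} \cdot 5 \cdot 0 = - 37 \cdot 5 \cdot \frac{5}{9} \cdot 0 = \left(-37\right) \frac{25}{9} \cdot 0 = \left(- \frac{925}{9}\right) 0 = 0$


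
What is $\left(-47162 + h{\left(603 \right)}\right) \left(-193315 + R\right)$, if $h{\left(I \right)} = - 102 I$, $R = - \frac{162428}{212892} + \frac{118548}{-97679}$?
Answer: $\frac{109212468601801075616}{5198769417} \approx 2.1007 \cdot 10^{10}$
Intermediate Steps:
$R = - \frac{10275931357}{5198769417}$ ($R = \left(-162428\right) \frac{1}{212892} + 118548 \left(- \frac{1}{97679}\right) = - \frac{40607}{53223} - \frac{118548}{97679} = - \frac{10275931357}{5198769417} \approx -1.9766$)
$\left(-47162 + h{\left(603 \right)}\right) \left(-193315 + R\right) = \left(-47162 - 61506\right) \left(-193315 - \frac{10275931357}{5198769417}\right) = \left(-47162 - 61506\right) \left(- \frac{1005010385778712}{5198769417}\right) = \left(-108668\right) \left(- \frac{1005010385778712}{5198769417}\right) = \frac{109212468601801075616}{5198769417}$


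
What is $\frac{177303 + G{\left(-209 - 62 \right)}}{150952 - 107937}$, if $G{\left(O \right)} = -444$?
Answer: $\frac{176859}{43015} \approx 4.1116$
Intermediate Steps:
$\frac{177303 + G{\left(-209 - 62 \right)}}{150952 - 107937} = \frac{177303 - 444}{150952 - 107937} = \frac{176859}{43015}$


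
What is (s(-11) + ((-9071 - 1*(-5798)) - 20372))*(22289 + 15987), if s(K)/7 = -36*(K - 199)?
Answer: 1120529900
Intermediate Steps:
s(K) = 50148 - 252*K (s(K) = 7*(-36*(K - 199)) = 7*(-36*(-199 + K)) = 7*(7164 - 36*K) = 50148 - 252*K)
(s(-11) + ((-9071 - 1*(-5798)) - 20372))*(22289 + 15987) = ((50148 - 252*(-11)) + ((-9071 - 1*(-5798)) - 20372))*(22289 + 15987) = ((50148 + 2772) + ((-9071 + 5798) - 20372))*38276 = (52920 + (-3273 - 20372))*38276 = (52920 - 23645)*38276 = 29275*38276 = 1120529900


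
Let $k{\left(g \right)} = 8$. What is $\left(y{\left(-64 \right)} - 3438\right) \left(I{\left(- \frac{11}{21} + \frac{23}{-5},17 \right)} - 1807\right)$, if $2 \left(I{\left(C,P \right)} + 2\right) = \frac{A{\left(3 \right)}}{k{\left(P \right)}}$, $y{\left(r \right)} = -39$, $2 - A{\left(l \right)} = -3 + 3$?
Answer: $\frac{50315667}{8} \approx 6.2895 \cdot 10^{6}$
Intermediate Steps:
$A{\left(l \right)} = 2$ ($A{\left(l \right)} = 2 - \left(-3 + 3\right) = 2 - 0 = 2 + 0 = 2$)
$I{\left(C,P \right)} = - \frac{15}{8}$ ($I{\left(C,P \right)} = -2 + \frac{2 \cdot \frac{1}{8}}{2} = -2 + \frac{1}{2} \cdot \frac{1}{4} = -2 + \frac{1}{8} = - \frac{15}{8}$)
$\left(y{\left(-64 \right)} - 3438\right) \left(I{\left(- \frac{11}{21} + \frac{23}{-5},17 \right)} - 1807\right) = \left(-39 - 3438\right) \left(- \frac{15}{8} - 1807\right) = \left(-3477\right) \left(- \frac{14471}{8}\right) = \frac{50315667}{8}$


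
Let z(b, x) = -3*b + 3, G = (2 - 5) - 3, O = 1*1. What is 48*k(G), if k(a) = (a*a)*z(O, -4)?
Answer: 0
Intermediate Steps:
O = 1
G = -6 (G = -3 - 3 = -6)
z(b, x) = 3 - 3*b
k(a) = 0 (k(a) = (a*a)*(3 - 3*1) = a²*(3 - 3) = a²*0 = 0)
48*k(G) = 48*0 = 0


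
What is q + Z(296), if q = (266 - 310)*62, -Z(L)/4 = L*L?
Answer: -353192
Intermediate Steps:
Z(L) = -4*L**2 (Z(L) = -4*L*L = -4*L**2)
q = -2728 (q = -44*62 = -2728)
q + Z(296) = -2728 - 4*296**2 = -2728 - 4*87616 = -2728 - 350464 = -353192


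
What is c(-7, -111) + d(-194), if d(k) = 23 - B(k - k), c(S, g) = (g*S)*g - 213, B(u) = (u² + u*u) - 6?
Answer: -86431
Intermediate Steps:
B(u) = -6 + 2*u² (B(u) = (u² + u²) - 6 = 2*u² - 6 = -6 + 2*u²)
c(S, g) = -213 + S*g² (c(S, g) = (S*g)*g - 213 = S*g² - 213 = -213 + S*g²)
d(k) = 29 (d(k) = 23 - (-6 + 2*(k - k)²) = 23 - (-6 + 2*0²) = 23 - (-6 + 2*0) = 23 - (-6 + 0) = 23 - 1*(-6) = 23 + 6 = 29)
c(-7, -111) + d(-194) = (-213 - 7*(-111)²) + 29 = (-213 - 7*12321) + 29 = (-213 - 86247) + 29 = -86460 + 29 = -86431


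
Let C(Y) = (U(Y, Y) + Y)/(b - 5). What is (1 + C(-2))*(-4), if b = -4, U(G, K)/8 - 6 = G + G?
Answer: 20/9 ≈ 2.2222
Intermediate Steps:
U(G, K) = 48 + 16*G (U(G, K) = 48 + 8*(G + G) = 48 + 8*(2*G) = 48 + 16*G)
C(Y) = -16/3 - 17*Y/9 (C(Y) = ((48 + 16*Y) + Y)/(-4 - 5) = (48 + 17*Y)/(-9) = (48 + 17*Y)*(-⅑) = -16/3 - 17*Y/9)
(1 + C(-2))*(-4) = (1 + (-16/3 - 17/9*(-2)))*(-4) = (1 + (-16/3 + 34/9))*(-4) = (1 - 14/9)*(-4) = -5/9*(-4) = 20/9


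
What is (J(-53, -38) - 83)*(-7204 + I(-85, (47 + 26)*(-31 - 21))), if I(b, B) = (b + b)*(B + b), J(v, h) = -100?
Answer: -119419578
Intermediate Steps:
I(b, B) = 2*b*(B + b) (I(b, B) = (2*b)*(B + b) = 2*b*(B + b))
(J(-53, -38) - 83)*(-7204 + I(-85, (47 + 26)*(-31 - 21))) = (-100 - 83)*(-7204 + 2*(-85)*((47 + 26)*(-31 - 21) - 85)) = -183*(-7204 + 2*(-85)*(73*(-52) - 85)) = -183*(-7204 + 2*(-85)*(-3796 - 85)) = -183*(-7204 + 2*(-85)*(-3881)) = -183*(-7204 + 659770) = -183*652566 = -119419578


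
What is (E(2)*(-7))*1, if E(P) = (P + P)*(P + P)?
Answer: -112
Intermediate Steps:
E(P) = 4*P² (E(P) = (2*P)*(2*P) = 4*P²)
(E(2)*(-7))*1 = ((4*2²)*(-7))*1 = ((4*4)*(-7))*1 = (16*(-7))*1 = -112*1 = -112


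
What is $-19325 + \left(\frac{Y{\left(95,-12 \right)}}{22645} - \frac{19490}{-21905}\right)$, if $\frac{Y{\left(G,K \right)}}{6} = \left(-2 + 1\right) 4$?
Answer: $- \frac{1917101507059}{99207745} \approx -19324.0$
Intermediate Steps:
$Y{\left(G,K \right)} = -24$ ($Y{\left(G,K \right)} = 6 \left(-2 + 1\right) 4 = 6 \left(\left(-1\right) 4\right) = 6 \left(-4\right) = -24$)
$-19325 + \left(\frac{Y{\left(95,-12 \right)}}{22645} - \frac{19490}{-21905}\right) = -19325 - \left(- \frac{3898}{4381} + \frac{24}{22645}\right) = -19325 - - \frac{88165066}{99207745} = -19325 + \left(- \frac{24}{22645} + \frac{3898}{4381}\right) = -19325 + \frac{88165066}{99207745} = - \frac{1917101507059}{99207745}$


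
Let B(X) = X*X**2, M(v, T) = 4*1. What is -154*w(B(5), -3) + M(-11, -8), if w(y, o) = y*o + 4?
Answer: 57138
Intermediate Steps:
M(v, T) = 4
B(X) = X**3
w(y, o) = 4 + o*y (w(y, o) = o*y + 4 = 4 + o*y)
-154*w(B(5), -3) + M(-11, -8) = -154*(4 - 3*5**3) + 4 = -154*(4 - 3*125) + 4 = -154*(4 - 375) + 4 = -154*(-371) + 4 = 57134 + 4 = 57138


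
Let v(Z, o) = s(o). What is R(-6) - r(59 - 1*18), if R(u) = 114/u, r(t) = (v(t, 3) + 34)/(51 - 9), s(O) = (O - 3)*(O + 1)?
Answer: -416/21 ≈ -19.810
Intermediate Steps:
s(O) = (1 + O)*(-3 + O) (s(O) = (-3 + O)*(1 + O) = (1 + O)*(-3 + O))
v(Z, o) = -3 + o² - 2*o
r(t) = 17/21 (r(t) = ((-3 + 3² - 2*3) + 34)/(51 - 9) = ((-3 + 9 - 6) + 34)/42 = (0 + 34)*(1/42) = 34*(1/42) = 17/21)
R(-6) - r(59 - 1*18) = 114/(-6) - 1*17/21 = 114*(-⅙) - 17/21 = -19 - 17/21 = -416/21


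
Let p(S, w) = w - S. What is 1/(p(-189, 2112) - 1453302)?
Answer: -1/1451001 ≈ -6.8918e-7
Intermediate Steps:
1/(p(-189, 2112) - 1453302) = 1/((2112 - 1*(-189)) - 1453302) = 1/((2112 + 189) - 1453302) = 1/(2301 - 1453302) = 1/(-1451001) = -1/1451001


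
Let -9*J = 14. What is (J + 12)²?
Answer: 8836/81 ≈ 109.09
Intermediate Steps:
J = -14/9 (J = -⅑*14 = -14/9 ≈ -1.5556)
(J + 12)² = (-14/9 + 12)² = (94/9)² = 8836/81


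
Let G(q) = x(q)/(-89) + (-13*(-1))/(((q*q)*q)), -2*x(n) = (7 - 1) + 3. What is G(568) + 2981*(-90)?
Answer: -4375618173085819/16309288448 ≈ -2.6829e+5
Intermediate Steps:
x(n) = -9/2 (x(n) = -((7 - 1) + 3)/2 = -(6 + 3)/2 = -1/2*9 = -9/2)
G(q) = 9/178 + 13/q**3 (G(q) = -9/2/(-89) + (-13*(-1))/(((q*q)*q)) = -9/2*(-1/89) + 13/((q**2*q)) = 9/178 + 13/(q**3) = 9/178 + 13/q**3)
G(568) + 2981*(-90) = (9/178 + 13/568**3) + 2981*(-90) = (9/178 + 13*(1/183250432)) - 268290 = (9/178 + 13/183250432) - 268290 = 824628101/16309288448 - 268290 = -4375618173085819/16309288448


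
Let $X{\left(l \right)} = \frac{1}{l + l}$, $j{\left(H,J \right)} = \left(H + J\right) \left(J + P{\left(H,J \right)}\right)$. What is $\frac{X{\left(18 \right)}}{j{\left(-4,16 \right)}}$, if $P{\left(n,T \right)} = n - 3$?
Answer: $\frac{1}{3888} \approx 0.0002572$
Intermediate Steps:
$P{\left(n,T \right)} = -3 + n$ ($P{\left(n,T \right)} = n - 3 = -3 + n$)
$j{\left(H,J \right)} = \left(H + J\right) \left(-3 + H + J\right)$ ($j{\left(H,J \right)} = \left(H + J\right) \left(J + \left(-3 + H\right)\right) = \left(H + J\right) \left(-3 + H + J\right)$)
$X{\left(l \right)} = \frac{1}{2 l}$
$\frac{X{\left(18 \right)}}{j{\left(-4,16 \right)}} = \frac{\frac{1}{2} \cdot \frac{1}{18}}{16^{2} - 64 - 4 \left(-3 - 4\right) + 16 \left(-3 - 4\right)} = \frac{\frac{1}{2} \cdot \frac{1}{18}}{256 - 64 - -28 + 16 \left(-7\right)} = \frac{1}{36 \left(256 - 64 + 28 - 112\right)} = \frac{1}{36 \cdot 108} = \frac{1}{36} \cdot \frac{1}{108} = \frac{1}{3888}$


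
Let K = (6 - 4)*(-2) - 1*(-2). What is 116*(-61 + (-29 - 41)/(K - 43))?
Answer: -62060/9 ≈ -6895.6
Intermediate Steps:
K = -2 (K = 2*(-2) + 2 = -4 + 2 = -2)
116*(-61 + (-29 - 41)/(K - 43)) = 116*(-61 + (-29 - 41)/(-2 - 43)) = 116*(-61 - 70/(-45)) = 116*(-61 - 70*(-1/45)) = 116*(-61 + 14/9) = 116*(-535/9) = -62060/9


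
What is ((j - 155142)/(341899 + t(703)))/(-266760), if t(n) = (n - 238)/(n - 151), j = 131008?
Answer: 555082/2097719644995 ≈ 2.6461e-7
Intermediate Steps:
t(n) = (-238 + n)/(-151 + n)
((j - 155142)/(341899 + t(703)))/(-266760) = ((131008 - 155142)/(341899 + (-238 + 703)/(-151 + 703)))/(-266760) = -24134/(341899 + 465/552)*(-1/266760) = -24134/(341899 + (1/552)*465)*(-1/266760) = -24134/(341899 + 155/184)*(-1/266760) = -24134/62909571/184*(-1/266760) = -24134*184/62909571*(-1/266760) = -4440656/62909571*(-1/266760) = 555082/2097719644995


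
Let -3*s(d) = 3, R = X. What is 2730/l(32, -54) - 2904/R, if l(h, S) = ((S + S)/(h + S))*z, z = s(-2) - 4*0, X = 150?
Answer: -129481/225 ≈ -575.47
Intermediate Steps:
R = 150
s(d) = -1 (s(d) = -1/3*3 = -1)
z = -1 (z = -1 - 4*0 = -1 + 0 = -1)
l(h, S) = -2*S/(S + h) (l(h, S) = ((S + S)/(h + S))*(-1) = ((2*S)/(S + h))*(-1) = (2*S/(S + h))*(-1) = -2*S/(S + h))
2730/l(32, -54) - 2904/R = 2730/((-2*(-54)/(-54 + 32))) - 2904/150 = 2730/((-2*(-54)/(-22))) - 2904*1/150 = 2730/((-2*(-54)*(-1/22))) - 484/25 = 2730/(-54/11) - 484/25 = 2730*(-11/54) - 484/25 = -5005/9 - 484/25 = -129481/225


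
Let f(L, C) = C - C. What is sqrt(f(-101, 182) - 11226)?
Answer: I*sqrt(11226) ≈ 105.95*I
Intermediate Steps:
f(L, C) = 0
sqrt(f(-101, 182) - 11226) = sqrt(0 - 11226) = sqrt(-11226) = I*sqrt(11226)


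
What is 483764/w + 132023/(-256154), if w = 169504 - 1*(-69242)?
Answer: 46199060249/30577871442 ≈ 1.5109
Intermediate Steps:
w = 238746 (w = 169504 + 69242 = 238746)
483764/w + 132023/(-256154) = 483764/238746 + 132023/(-256154) = 483764*(1/238746) + 132023*(-1/256154) = 241882/119373 - 132023/256154 = 46199060249/30577871442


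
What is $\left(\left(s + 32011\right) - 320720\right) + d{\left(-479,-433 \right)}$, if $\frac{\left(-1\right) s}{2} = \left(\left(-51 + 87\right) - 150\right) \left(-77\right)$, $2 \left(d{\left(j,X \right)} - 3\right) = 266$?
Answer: $-306129$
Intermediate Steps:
$d{\left(j,X \right)} = 136$ ($d{\left(j,X \right)} = 3 + \frac{1}{2} \cdot 266 = 3 + 133 = 136$)
$s = -17556$ ($s = - 2 \left(\left(-51 + 87\right) - 150\right) \left(-77\right) = - 2 \left(36 - 150\right) \left(-77\right) = - 2 \left(\left(-114\right) \left(-77\right)\right) = \left(-2\right) 8778 = -17556$)
$\left(\left(s + 32011\right) - 320720\right) + d{\left(-479,-433 \right)} = \left(\left(-17556 + 32011\right) - 320720\right) + 136 = \left(14455 - 320720\right) + 136 = -306265 + 136 = -306129$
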